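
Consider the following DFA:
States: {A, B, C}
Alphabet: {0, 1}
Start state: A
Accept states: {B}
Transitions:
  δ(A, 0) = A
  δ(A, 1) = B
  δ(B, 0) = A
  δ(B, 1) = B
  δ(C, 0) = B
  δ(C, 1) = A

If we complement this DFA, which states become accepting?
Complement accept states = All states \ Original accept states
= {A, B, C} \ {B}
{A, C}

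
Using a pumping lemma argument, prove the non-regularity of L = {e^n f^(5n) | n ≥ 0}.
Assume L is regular with pumping length p. Idea: pumping the e-block breaks the 1:5 ratio.
Choose s = e^p f^(5p) (length 6p ≥ p). By the pumping lemma, s = xyz with |xy| ≤ p, |y| > 0, so y = e^k with k ≥ 1. Then xy²z = e^(p+k) f^(5p). For this to be in L we would need 5p = 5(p+k), i.e. 5k = 0, contradicting k ≥ 1. So xy²z ∉ L.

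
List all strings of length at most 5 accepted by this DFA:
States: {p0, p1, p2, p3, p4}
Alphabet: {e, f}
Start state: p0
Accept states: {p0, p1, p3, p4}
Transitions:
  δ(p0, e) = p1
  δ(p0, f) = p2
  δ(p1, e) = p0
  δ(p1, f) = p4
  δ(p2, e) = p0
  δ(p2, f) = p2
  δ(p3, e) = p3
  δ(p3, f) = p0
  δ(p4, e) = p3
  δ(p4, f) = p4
ε, e, ee, ef, fe, eee, efe, eff, fee, ffe, eeee, eeef, eefe, efee, efef, effe, efff, feee, feef, fefe, ffee, fffe, eeeee, eeefe, eeeff, eefee, eeffe, efeee, efeef, efefe, effee, effef, efffe, effff, feeee, feefe, feeff, fefee, feffe, ffeee, ffeef, ffefe, fffee, ffffe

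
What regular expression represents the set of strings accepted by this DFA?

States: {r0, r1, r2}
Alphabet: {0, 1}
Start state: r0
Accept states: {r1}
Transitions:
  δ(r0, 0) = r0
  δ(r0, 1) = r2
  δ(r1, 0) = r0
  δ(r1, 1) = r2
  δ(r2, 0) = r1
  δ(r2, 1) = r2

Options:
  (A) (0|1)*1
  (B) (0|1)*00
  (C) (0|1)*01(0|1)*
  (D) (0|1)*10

Check each option against the DFA on short strings; one disagreement eliminates an option:
  (A) (0|1)*1: on '1' the DFA goes r0 → r2 and rejects (r2 ∉ Accept), but the regex matches it → eliminate
  (B) (0|1)*00: on '00' the DFA goes r0 → r0 → r0 and rejects (r0 ∉ Accept), but the regex matches it → eliminate
  (C) (0|1)*01(0|1)*: on '01' the DFA goes r0 → r0 → r2 and rejects (r2 ∉ Accept), but the regex matches it → eliminate
  (D) (0|1)*10: agrees with the DFA on every string of length ≤ 6
Only (D) is consistent with the DFA.
(D) (0|1)*10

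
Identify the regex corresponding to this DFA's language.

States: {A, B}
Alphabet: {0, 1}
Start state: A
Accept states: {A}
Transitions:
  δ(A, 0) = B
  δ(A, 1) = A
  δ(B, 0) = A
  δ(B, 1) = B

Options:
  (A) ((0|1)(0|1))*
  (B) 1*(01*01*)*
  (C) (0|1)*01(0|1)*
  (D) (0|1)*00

Check each option against the DFA on short strings; one disagreement eliminates an option:
  (A) ((0|1)(0|1))*: on '1' the DFA goes A → A and accepts (A ∈ Accept), but the regex does not match it → eliminate
  (B) 1*(01*01*)*: agrees with the DFA on every string of length ≤ 6
  (C) (0|1)*01(0|1)*: on ε the DFA stays in A and accepts (A ∈ Accept), but the regex does not match it → eliminate
  (D) (0|1)*00: on ε the DFA stays in A and accepts (A ∈ Accept), but the regex does not match it → eliminate
Only (B) is consistent with the DFA.
(B) 1*(01*01*)*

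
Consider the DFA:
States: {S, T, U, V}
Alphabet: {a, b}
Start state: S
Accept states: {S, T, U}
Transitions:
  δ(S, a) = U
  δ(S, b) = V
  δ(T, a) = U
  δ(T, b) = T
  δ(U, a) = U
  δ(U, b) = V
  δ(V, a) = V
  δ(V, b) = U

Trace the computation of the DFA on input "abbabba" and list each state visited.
read 'a': S → U
  read 'b': U → V
  read 'b': V → U
  read 'a': U → U
  read 'b': U → V
  read 'b': V → U
  read 'a': U → U
S -> U -> V -> U -> U -> V -> U -> U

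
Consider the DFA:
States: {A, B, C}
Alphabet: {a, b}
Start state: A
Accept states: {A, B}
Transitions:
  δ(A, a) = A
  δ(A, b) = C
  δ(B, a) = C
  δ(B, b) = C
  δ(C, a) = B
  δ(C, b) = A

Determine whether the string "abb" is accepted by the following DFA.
Processing string "abb":
  A --a--> A
  A --b--> C
  C --b--> A
Final state: A
Accept states: {A, B}
Yes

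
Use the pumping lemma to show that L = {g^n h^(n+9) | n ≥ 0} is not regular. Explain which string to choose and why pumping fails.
Assume L is regular with pumping length p. Idea: pumping the g-block breaks the fixed offset of 9.
Choose s = g^p h^(p+9) ∈ L. By the pumping lemma, s = xyz with |xy| ≤ p, |y| > 0, so y = g^k with k ≥ 1. Then xy²z = g^(p+k) h^(p+9). For this to be in L we would need p+9 = (p+k)+9, i.e. k = 0, contradicting k ≥ 1. So xy²z ∉ L.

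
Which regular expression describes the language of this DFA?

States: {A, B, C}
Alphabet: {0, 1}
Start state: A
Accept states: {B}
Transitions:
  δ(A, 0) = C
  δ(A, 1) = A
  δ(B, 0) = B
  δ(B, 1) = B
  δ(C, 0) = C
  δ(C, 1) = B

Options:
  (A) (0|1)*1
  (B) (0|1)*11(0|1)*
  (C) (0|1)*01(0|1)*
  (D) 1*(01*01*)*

Check each option against the DFA on short strings; one disagreement eliminates an option:
  (A) (0|1)*1: on '1' the DFA goes A → A and rejects (A ∉ Accept), but the regex matches it → eliminate
  (B) (0|1)*11(0|1)*: on '01' the DFA goes A → C → B and accepts (B ∈ Accept), but the regex does not match it → eliminate
  (C) (0|1)*01(0|1)*: agrees with the DFA on every string of length ≤ 6
  (D) 1*(01*01*)*: on ε the DFA stays in A and rejects (A ∉ Accept), but the regex matches it → eliminate
Only (C) is consistent with the DFA.
(C) (0|1)*01(0|1)*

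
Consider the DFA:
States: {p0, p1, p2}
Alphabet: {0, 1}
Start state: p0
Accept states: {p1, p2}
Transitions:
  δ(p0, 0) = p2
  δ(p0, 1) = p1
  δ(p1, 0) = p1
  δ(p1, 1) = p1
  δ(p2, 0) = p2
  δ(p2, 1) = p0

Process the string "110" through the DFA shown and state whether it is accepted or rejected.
Processing string "110":
  p0 --1--> p1
  p1 --1--> p1
  p1 --0--> p1
Final state: p1
Accept states: {p1, p2}
Yes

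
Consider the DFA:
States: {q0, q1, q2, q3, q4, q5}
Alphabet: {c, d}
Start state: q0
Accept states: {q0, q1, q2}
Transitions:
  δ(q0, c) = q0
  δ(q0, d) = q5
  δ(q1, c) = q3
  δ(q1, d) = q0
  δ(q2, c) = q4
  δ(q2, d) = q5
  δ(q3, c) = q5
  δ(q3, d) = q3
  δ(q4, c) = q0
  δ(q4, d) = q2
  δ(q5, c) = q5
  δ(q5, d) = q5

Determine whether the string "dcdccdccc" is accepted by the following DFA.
Processing string "dcdccdccc":
  q0 --d--> q5
  q5 --c--> q5
  q5 --d--> q5
  q5 --c--> q5
  q5 --c--> q5
  q5 --d--> q5
  q5 --c--> q5
  q5 --c--> q5
  q5 --c--> q5
Final state: q5
Accept states: {q0, q1, q2}
No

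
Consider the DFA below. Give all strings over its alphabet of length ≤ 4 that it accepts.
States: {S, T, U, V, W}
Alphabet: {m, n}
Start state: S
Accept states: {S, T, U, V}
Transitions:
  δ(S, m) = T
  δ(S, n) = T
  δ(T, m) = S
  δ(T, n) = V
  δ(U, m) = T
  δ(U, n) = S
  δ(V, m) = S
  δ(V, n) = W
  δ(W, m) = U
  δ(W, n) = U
ε, m, n, mm, mn, nm, nn, mmm, mmn, mnm, nmm, nmn, nnm, mmmm, mmmn, mmnm, mmnn, mnmm, mnmn, mnnm, mnnn, nmmm, nmmn, nmnm, nmnn, nnmm, nnmn, nnnm, nnnn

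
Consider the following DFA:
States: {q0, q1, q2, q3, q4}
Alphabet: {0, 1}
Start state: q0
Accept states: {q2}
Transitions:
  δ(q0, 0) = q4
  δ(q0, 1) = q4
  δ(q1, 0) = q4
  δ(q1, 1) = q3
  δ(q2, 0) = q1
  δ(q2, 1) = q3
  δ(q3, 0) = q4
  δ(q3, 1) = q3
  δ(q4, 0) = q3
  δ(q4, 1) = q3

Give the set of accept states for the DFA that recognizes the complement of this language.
Complement accept states = All states \ Original accept states
= {q0, q1, q2, q3, q4} \ {q2}
{q0, q1, q3, q4}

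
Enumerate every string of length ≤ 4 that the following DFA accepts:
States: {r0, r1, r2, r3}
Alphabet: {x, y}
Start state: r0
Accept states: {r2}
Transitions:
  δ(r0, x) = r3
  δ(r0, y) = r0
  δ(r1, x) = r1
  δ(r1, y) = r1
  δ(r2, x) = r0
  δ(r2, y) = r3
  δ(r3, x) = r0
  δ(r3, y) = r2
xy, yxy, xxxy, xyyy, yyxy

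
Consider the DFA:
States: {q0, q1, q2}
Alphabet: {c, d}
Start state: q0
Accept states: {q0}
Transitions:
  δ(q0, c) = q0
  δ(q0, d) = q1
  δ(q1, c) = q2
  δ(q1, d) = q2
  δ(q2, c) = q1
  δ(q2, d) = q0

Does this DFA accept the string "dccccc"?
Processing string "dccccc":
  q0 --d--> q1
  q1 --c--> q2
  q2 --c--> q1
  q1 --c--> q2
  q2 --c--> q1
  q1 --c--> q2
Final state: q2
Accept states: {q0}
No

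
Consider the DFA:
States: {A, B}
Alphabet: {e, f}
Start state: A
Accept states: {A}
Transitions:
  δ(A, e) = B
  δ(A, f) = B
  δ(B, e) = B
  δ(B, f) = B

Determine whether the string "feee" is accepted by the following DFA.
Processing string "feee":
  A --f--> B
  B --e--> B
  B --e--> B
  B --e--> B
Final state: B
Accept states: {A}
No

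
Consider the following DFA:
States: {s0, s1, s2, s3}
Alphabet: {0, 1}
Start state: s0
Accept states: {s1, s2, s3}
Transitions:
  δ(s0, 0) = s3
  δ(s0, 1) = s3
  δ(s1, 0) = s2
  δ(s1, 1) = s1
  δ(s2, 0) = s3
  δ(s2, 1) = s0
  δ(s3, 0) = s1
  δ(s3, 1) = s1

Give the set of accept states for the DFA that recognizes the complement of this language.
Complement accept states = All states \ Original accept states
= {s0, s1, s2, s3} \ {s1, s2, s3}
{s0}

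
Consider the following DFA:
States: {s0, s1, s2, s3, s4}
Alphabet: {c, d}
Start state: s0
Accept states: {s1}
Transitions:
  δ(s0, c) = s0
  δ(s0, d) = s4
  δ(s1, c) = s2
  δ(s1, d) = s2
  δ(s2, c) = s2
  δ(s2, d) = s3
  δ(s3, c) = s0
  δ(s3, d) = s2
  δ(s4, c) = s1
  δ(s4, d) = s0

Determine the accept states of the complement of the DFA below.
Complement accept states = All states \ Original accept states
= {s0, s1, s2, s3, s4} \ {s1}
{s0, s2, s3, s4}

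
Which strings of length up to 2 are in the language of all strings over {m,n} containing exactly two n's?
nn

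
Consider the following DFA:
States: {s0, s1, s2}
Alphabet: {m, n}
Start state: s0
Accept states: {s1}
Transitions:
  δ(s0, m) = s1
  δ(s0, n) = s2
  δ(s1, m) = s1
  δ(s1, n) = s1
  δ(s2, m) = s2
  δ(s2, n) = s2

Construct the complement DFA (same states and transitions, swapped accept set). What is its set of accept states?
Complement accept states = All states \ Original accept states
= {s0, s1, s2} \ {s1}
{s0, s2}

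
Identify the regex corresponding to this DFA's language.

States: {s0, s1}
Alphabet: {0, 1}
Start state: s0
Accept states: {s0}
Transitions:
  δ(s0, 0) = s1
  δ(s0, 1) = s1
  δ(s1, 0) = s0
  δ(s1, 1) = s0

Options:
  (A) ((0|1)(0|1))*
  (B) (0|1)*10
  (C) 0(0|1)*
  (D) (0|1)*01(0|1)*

Check each option against the DFA on short strings; one disagreement eliminates an option:
  (A) ((0|1)(0|1))*: agrees with the DFA on every string of length ≤ 6
  (B) (0|1)*10: on ε the DFA stays in s0 and accepts (s0 ∈ Accept), but the regex does not match it → eliminate
  (C) 0(0|1)*: on ε the DFA stays in s0 and accepts (s0 ∈ Accept), but the regex does not match it → eliminate
  (D) (0|1)*01(0|1)*: on ε the DFA stays in s0 and accepts (s0 ∈ Accept), but the regex does not match it → eliminate
Only (A) is consistent with the DFA.
(A) ((0|1)(0|1))*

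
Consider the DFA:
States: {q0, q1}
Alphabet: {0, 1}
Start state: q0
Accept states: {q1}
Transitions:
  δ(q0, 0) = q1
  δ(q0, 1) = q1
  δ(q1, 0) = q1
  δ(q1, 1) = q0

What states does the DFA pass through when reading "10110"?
read '1': q0 → q1
  read '0': q1 → q1
  read '1': q1 → q0
  read '1': q0 → q1
  read '0': q1 → q1
q0 -> q1 -> q1 -> q0 -> q1 -> q1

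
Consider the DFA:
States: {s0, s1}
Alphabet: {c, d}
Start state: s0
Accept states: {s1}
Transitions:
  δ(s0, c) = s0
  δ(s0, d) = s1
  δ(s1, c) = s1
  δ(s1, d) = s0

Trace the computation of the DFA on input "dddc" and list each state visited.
read 'd': s0 → s1
  read 'd': s1 → s0
  read 'd': s0 → s1
  read 'c': s1 → s1
s0 -> s1 -> s0 -> s1 -> s1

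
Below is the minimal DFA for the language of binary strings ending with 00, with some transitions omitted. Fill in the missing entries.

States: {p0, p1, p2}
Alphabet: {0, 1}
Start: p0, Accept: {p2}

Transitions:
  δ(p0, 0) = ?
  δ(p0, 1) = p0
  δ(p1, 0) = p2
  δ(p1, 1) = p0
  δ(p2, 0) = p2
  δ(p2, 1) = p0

From the language and accept set, identify what each state tracks — p0: last symbol not 0; p1: one trailing 0; p2: two trailing 0's.
Each missing δ(q, a) is the state matching the new tracked value after reading a.
δ(p0, 0) = p1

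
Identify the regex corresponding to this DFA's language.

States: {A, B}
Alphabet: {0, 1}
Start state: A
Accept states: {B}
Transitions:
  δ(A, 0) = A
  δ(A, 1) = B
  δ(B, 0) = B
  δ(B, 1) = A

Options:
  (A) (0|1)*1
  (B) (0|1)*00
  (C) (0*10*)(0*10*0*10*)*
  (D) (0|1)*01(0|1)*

Check each option against the DFA on short strings; one disagreement eliminates an option:
  (A) (0|1)*1: on '10' the DFA goes A → B → B and accepts (B ∈ Accept), but the regex does not match it → eliminate
  (B) (0|1)*00: on '1' the DFA goes A → B and accepts (B ∈ Accept), but the regex does not match it → eliminate
  (C) (0*10*)(0*10*0*10*)*: agrees with the DFA on every string of length ≤ 6
  (D) (0|1)*01(0|1)*: on '1' the DFA goes A → B and accepts (B ∈ Accept), but the regex does not match it → eliminate
Only (C) is consistent with the DFA.
(C) (0*10*)(0*10*0*10*)*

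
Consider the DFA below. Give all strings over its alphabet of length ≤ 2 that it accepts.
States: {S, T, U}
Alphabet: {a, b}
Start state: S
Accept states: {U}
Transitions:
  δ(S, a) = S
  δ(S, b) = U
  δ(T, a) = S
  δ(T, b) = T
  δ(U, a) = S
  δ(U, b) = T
b, ab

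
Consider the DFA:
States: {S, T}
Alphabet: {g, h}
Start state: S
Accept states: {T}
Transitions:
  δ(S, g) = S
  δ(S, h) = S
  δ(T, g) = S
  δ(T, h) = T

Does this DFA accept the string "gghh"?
Processing string "gghh":
  S --g--> S
  S --g--> S
  S --h--> S
  S --h--> S
Final state: S
Accept states: {T}
No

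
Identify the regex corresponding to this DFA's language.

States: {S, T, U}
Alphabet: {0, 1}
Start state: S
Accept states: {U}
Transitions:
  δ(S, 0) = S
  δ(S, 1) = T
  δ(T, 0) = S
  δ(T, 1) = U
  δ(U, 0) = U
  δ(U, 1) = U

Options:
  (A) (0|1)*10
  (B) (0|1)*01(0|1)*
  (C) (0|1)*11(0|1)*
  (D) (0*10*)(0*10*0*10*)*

Check each option against the DFA on short strings; one disagreement eliminates an option:
  (A) (0|1)*10: on '10' the DFA goes S → T → S and rejects (S ∉ Accept), but the regex matches it → eliminate
  (B) (0|1)*01(0|1)*: on '01' the DFA goes S → S → T and rejects (T ∉ Accept), but the regex matches it → eliminate
  (C) (0|1)*11(0|1)*: agrees with the DFA on every string of length ≤ 6
  (D) (0*10*)(0*10*0*10*)*: on '1' the DFA goes S → T and rejects (T ∉ Accept), but the regex matches it → eliminate
Only (C) is consistent with the DFA.
(C) (0|1)*11(0|1)*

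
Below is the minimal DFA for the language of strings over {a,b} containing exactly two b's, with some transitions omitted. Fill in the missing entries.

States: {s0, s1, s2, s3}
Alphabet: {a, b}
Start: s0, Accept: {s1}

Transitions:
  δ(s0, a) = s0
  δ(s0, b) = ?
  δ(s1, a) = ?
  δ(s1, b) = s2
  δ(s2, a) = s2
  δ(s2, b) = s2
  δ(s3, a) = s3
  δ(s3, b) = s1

From the language and accept set, identify what each state tracks — s0: zero b's; s1: two b's; s2: ≥ three b's (dead); s3: one b.
Each missing δ(q, a) is the state matching the new tracked value after reading a.
δ(s0, b) = s3; δ(s1, a) = s1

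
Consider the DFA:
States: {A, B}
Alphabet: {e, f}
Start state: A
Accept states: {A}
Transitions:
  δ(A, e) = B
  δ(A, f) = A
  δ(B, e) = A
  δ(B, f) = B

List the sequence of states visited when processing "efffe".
read 'e': A → B
  read 'f': B → B
  read 'f': B → B
  read 'f': B → B
  read 'e': B → A
A -> B -> B -> B -> B -> A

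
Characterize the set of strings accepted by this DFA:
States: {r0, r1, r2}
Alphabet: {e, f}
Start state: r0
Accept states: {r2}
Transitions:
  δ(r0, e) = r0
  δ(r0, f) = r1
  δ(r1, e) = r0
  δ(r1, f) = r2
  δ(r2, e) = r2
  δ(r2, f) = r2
Testing a few strings:
  'ff' → accept
  'ef' → reject
  'ee' → reject
  'efff' → accept
State roles: r0=no progress toward ff; r1=one trailing f; r2=substring ff seen
All strings over {e,f} containing the substring ff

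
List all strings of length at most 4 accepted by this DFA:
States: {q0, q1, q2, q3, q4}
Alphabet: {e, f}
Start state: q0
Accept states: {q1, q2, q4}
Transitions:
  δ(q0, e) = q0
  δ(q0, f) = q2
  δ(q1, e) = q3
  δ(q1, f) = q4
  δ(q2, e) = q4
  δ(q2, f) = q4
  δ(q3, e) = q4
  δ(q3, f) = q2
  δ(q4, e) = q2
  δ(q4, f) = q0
f, ef, fe, ff, eef, efe, eff, fee, ffe, eeef, eefe, eeff, efee, effe, feee, feef, feff, ffee, ffef, ffff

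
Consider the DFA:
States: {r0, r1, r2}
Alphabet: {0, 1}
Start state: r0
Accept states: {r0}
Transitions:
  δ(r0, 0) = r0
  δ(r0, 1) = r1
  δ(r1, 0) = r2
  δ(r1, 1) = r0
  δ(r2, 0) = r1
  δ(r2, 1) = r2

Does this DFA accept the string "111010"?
Processing string "111010":
  r0 --1--> r1
  r1 --1--> r0
  r0 --1--> r1
  r1 --0--> r2
  r2 --1--> r2
  r2 --0--> r1
Final state: r1
Accept states: {r0}
No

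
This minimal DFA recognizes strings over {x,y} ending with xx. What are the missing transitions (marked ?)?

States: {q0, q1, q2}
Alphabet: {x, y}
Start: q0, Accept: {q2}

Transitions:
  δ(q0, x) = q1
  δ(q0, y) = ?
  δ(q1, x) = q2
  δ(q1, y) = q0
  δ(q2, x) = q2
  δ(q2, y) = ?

From the language and accept set, identify what each state tracks — q0: last symbol not x; q1: one trailing x; q2: two trailing x's.
Each missing δ(q, a) is the state matching the new tracked value after reading a.
δ(q0, y) = q0; δ(q2, y) = q0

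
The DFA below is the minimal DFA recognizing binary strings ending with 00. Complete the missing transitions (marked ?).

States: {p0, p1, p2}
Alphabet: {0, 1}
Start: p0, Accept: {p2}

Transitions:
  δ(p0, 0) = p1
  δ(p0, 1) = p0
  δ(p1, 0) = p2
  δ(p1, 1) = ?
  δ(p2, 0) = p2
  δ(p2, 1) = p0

From the language and accept set, identify what each state tracks — p0: last symbol not 0; p1: one trailing 0; p2: two trailing 0's.
Each missing δ(q, a) is the state matching the new tracked value after reading a.
δ(p1, 1) = p0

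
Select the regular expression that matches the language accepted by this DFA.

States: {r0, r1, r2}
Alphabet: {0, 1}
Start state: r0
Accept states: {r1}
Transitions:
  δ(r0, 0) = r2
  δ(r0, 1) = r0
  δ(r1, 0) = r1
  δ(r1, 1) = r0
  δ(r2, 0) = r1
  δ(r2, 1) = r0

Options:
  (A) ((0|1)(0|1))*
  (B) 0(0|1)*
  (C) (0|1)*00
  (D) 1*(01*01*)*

Check each option against the DFA on short strings; one disagreement eliminates an option:
  (A) ((0|1)(0|1))*: on ε the DFA stays in r0 and rejects (r0 ∉ Accept), but the regex matches it → eliminate
  (B) 0(0|1)*: on '0' the DFA goes r0 → r2 and rejects (r2 ∉ Accept), but the regex matches it → eliminate
  (C) (0|1)*00: agrees with the DFA on every string of length ≤ 6
  (D) 1*(01*01*)*: on ε the DFA stays in r0 and rejects (r0 ∉ Accept), but the regex matches it → eliminate
Only (C) is consistent with the DFA.
(C) (0|1)*00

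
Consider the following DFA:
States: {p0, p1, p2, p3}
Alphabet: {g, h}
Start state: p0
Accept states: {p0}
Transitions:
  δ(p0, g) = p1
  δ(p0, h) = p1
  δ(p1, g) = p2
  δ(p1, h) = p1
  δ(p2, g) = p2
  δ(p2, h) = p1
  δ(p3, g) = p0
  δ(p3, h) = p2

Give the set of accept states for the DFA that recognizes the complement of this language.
Complement accept states = All states \ Original accept states
= {p0, p1, p2, p3} \ {p0}
{p1, p2, p3}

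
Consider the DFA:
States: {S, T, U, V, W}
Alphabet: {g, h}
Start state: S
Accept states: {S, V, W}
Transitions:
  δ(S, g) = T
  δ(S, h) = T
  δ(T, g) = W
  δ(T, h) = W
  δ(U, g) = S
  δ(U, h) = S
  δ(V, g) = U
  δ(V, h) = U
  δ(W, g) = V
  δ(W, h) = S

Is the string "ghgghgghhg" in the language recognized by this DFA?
Processing string "ghgghgghhg":
  S --g--> T
  T --h--> W
  W --g--> V
  V --g--> U
  U --h--> S
  S --g--> T
  T --g--> W
  W --h--> S
  S --h--> T
  T --g--> W
Final state: W
Accept states: {S, V, W}
Yes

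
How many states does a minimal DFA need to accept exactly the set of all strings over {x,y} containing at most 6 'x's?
By Myhill–Nerode, count the distinguishable equivalence classes: 8 classes — having seen 0, 1, …, 6, or >6 copies of 'x'; counts 0 through 6 are accepting and >6 is dead.
8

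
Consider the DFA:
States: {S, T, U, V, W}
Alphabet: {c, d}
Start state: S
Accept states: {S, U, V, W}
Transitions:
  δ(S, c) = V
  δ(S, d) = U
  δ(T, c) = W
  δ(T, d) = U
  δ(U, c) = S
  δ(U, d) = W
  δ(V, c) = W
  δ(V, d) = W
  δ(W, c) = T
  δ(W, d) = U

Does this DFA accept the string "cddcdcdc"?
Processing string "cddcdcdc":
  S --c--> V
  V --d--> W
  W --d--> U
  U --c--> S
  S --d--> U
  U --c--> S
  S --d--> U
  U --c--> S
Final state: S
Accept states: {S, U, V, W}
Yes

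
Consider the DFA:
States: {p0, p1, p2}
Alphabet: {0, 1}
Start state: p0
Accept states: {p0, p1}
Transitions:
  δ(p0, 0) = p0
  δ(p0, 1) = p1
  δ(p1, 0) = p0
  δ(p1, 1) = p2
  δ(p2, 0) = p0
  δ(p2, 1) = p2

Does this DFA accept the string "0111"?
Processing string "0111":
  p0 --0--> p0
  p0 --1--> p1
  p1 --1--> p2
  p2 --1--> p2
Final state: p2
Accept states: {p0, p1}
No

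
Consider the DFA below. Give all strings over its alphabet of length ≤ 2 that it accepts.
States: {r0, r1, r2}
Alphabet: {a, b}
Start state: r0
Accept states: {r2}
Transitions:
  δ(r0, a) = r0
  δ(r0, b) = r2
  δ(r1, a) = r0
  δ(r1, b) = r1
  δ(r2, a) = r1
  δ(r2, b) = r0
b, ab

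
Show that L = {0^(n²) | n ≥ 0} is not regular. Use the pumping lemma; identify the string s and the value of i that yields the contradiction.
Assume L is regular with pumping length p. Idea: pumping adds a fixed amount, but gaps between consecutive squares grow.
Choose s = 0^(p²) (length p² ≥ p). By the pumping lemma, s = xyz with |xy| ≤ p, |y| > 0, so |y| = k with 1 ≤ k ≤ p. Then |xy²z| = p²+k. Since p² < p²+k ≤ p²+p < (p+1)², the length p²+k lies strictly between consecutive squares, so it is not a perfect square and xy²z ∉ L.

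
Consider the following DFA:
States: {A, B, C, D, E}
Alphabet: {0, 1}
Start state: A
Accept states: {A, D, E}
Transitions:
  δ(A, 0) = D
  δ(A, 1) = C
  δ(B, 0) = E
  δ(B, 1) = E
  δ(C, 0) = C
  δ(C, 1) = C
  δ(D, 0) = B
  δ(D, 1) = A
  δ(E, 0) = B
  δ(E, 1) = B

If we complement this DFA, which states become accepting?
Complement accept states = All states \ Original accept states
= {A, B, C, D, E} \ {A, D, E}
{B, C}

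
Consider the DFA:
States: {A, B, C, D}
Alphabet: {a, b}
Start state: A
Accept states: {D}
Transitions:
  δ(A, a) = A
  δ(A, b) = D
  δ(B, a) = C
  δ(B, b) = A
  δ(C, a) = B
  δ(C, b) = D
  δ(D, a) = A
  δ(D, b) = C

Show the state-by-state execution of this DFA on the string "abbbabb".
read 'a': A → A
  read 'b': A → D
  read 'b': D → C
  read 'b': C → D
  read 'a': D → A
  read 'b': A → D
  read 'b': D → C
A -> A -> D -> C -> D -> A -> D -> C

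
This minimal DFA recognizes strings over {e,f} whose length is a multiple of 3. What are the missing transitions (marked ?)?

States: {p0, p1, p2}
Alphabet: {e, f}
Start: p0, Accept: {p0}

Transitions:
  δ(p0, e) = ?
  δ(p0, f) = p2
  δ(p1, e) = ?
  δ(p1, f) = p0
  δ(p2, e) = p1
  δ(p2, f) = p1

From the language and accept set, identify what each state tracks — p0: length ≡ 0 (mod 3); p1: length ≡ 2 (mod 3); p2: length ≡ 1 (mod 3).
Each missing δ(q, a) is the state matching the new tracked value after reading a.
δ(p0, e) = p2; δ(p1, e) = p0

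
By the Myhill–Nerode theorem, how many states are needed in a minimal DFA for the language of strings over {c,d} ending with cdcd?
By Myhill–Nerode, count the distinguishable equivalence classes: 5 classes — one per longest suffix of the input that is a prefix of 'cdcd' (lengths 0 through 4); only the length-4 class is accepting.
5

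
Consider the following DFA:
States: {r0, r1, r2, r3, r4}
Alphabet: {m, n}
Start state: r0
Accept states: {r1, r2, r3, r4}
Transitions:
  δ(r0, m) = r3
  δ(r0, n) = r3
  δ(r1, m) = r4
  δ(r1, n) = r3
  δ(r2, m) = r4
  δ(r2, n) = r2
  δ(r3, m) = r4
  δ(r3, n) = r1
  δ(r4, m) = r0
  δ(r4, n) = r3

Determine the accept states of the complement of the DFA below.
Complement accept states = All states \ Original accept states
= {r0, r1, r2, r3, r4} \ {r1, r2, r3, r4}
{r0}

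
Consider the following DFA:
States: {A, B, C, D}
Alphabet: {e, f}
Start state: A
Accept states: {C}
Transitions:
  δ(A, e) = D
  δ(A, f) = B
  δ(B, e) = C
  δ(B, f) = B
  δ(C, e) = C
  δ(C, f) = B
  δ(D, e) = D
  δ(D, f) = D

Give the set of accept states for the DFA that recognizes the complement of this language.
Complement accept states = All states \ Original accept states
= {A, B, C, D} \ {C}
{A, B, D}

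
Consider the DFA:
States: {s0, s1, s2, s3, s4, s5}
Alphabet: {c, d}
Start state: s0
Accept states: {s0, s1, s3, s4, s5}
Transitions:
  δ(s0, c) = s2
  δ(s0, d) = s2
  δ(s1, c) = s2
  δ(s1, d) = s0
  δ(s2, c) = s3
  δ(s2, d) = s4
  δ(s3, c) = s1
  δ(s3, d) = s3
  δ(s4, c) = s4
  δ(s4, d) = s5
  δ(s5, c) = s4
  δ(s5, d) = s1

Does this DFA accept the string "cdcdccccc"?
Processing string "cdcdccccc":
  s0 --c--> s2
  s2 --d--> s4
  s4 --c--> s4
  s4 --d--> s5
  s5 --c--> s4
  s4 --c--> s4
  s4 --c--> s4
  s4 --c--> s4
  s4 --c--> s4
Final state: s4
Accept states: {s0, s1, s3, s4, s5}
Yes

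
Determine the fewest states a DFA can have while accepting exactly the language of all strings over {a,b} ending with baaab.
By Myhill–Nerode, count the distinguishable equivalence classes: 6 classes — one per longest suffix of the input that is a prefix of 'baaab' (lengths 0 through 5); only the length-5 class is accepting.
6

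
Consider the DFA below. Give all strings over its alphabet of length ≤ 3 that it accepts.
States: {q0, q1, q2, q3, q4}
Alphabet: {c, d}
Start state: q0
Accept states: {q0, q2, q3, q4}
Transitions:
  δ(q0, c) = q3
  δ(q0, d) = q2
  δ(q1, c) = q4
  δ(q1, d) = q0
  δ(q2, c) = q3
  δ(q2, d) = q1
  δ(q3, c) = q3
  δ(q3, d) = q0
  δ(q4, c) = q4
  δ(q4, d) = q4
ε, c, d, cc, cd, dc, ccc, ccd, cdc, cdd, dcc, dcd, ddc, ddd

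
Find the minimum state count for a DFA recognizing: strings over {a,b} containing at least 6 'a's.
By Myhill–Nerode, count the distinguishable equivalence classes: 7 classes — having seen 0, 1, …, 5, or ≥6 copies of 'a'; any two classes i < j (j ≤ 6) are distinguished by the string a^(6−j), which takes class j to 6 copies (accepted) but leaves class i below 6 (rejected).
7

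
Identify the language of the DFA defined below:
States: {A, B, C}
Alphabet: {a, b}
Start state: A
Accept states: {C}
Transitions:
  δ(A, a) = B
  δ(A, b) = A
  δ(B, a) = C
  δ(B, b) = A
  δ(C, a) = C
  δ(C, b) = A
Testing a few strings:
  'bbab' → reject
  'bbba' → reject
  'aba' → reject
  'a' → reject
State roles: A=last symbol not a; B=one trailing a; C=two trailing a's
All strings over {a,b} ending with aa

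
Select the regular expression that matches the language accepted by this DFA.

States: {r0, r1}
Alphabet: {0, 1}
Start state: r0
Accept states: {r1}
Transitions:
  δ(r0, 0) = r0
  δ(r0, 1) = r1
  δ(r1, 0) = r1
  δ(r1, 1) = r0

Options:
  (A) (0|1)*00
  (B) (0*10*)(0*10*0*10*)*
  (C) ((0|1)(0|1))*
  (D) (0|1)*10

Check each option against the DFA on short strings; one disagreement eliminates an option:
  (A) (0|1)*00: on '1' the DFA goes r0 → r1 and accepts (r1 ∈ Accept), but the regex does not match it → eliminate
  (B) (0*10*)(0*10*0*10*)*: agrees with the DFA on every string of length ≤ 6
  (C) ((0|1)(0|1))*: on ε the DFA stays in r0 and rejects (r0 ∉ Accept), but the regex matches it → eliminate
  (D) (0|1)*10: on '1' the DFA goes r0 → r1 and accepts (r1 ∈ Accept), but the regex does not match it → eliminate
Only (B) is consistent with the DFA.
(B) (0*10*)(0*10*0*10*)*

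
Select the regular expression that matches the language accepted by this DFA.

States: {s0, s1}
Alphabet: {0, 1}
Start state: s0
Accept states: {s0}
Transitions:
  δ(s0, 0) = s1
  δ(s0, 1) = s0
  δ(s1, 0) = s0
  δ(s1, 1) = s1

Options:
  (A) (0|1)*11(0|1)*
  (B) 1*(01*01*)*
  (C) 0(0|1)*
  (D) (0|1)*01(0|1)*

Check each option against the DFA on short strings; one disagreement eliminates an option:
  (A) (0|1)*11(0|1)*: on ε the DFA stays in s0 and accepts (s0 ∈ Accept), but the regex does not match it → eliminate
  (B) 1*(01*01*)*: agrees with the DFA on every string of length ≤ 6
  (C) 0(0|1)*: on ε the DFA stays in s0 and accepts (s0 ∈ Accept), but the regex does not match it → eliminate
  (D) (0|1)*01(0|1)*: on ε the DFA stays in s0 and accepts (s0 ∈ Accept), but the regex does not match it → eliminate
Only (B) is consistent with the DFA.
(B) 1*(01*01*)*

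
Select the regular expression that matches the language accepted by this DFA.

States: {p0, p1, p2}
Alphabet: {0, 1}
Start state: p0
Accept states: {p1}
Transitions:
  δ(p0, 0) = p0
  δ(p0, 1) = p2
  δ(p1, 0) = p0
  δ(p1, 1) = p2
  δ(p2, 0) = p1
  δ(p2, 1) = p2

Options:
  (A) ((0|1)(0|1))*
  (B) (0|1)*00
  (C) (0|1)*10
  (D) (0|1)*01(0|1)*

Check each option against the DFA on short strings; one disagreement eliminates an option:
  (A) ((0|1)(0|1))*: on ε the DFA stays in p0 and rejects (p0 ∉ Accept), but the regex matches it → eliminate
  (B) (0|1)*00: on '00' the DFA goes p0 → p0 → p0 and rejects (p0 ∉ Accept), but the regex matches it → eliminate
  (C) (0|1)*10: agrees with the DFA on every string of length ≤ 6
  (D) (0|1)*01(0|1)*: on '01' the DFA goes p0 → p0 → p2 and rejects (p2 ∉ Accept), but the regex matches it → eliminate
Only (C) is consistent with the DFA.
(C) (0|1)*10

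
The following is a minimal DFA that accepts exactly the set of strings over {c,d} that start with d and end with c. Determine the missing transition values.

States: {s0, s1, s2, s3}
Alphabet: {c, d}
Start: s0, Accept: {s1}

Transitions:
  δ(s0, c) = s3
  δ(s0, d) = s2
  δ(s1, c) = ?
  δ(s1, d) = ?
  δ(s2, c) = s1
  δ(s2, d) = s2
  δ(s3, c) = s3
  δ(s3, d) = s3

From the language and accept set, identify what each state tracks — s0: no input read; s1: started with d, last symbol c; s2: started with d, last symbol d; s3: started with c (dead).
Each missing δ(q, a) is the state matching the new tracked value after reading a.
δ(s1, c) = s1; δ(s1, d) = s2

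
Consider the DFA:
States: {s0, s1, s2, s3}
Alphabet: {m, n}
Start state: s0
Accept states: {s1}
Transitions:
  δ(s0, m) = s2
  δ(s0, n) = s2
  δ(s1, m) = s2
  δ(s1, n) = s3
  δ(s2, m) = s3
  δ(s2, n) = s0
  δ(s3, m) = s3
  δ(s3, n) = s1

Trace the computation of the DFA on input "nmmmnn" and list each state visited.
read 'n': s0 → s2
  read 'm': s2 → s3
  read 'm': s3 → s3
  read 'm': s3 → s3
  read 'n': s3 → s1
  read 'n': s1 → s3
s0 -> s2 -> s3 -> s3 -> s3 -> s1 -> s3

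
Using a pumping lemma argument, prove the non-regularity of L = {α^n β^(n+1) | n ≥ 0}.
Assume L is regular with pumping length p. Idea: pumping the α-block breaks the fixed offset of 1.
Choose s = α^p β^(p+1) ∈ L. By the pumping lemma, s = xyz with |xy| ≤ p, |y| > 0, so y = α^k with k ≥ 1. Then xy²z = α^(p+k) β^(p+1). For this to be in L we would need p+1 = (p+k)+1, i.e. k = 0, contradicting k ≥ 1. So xy²z ∉ L.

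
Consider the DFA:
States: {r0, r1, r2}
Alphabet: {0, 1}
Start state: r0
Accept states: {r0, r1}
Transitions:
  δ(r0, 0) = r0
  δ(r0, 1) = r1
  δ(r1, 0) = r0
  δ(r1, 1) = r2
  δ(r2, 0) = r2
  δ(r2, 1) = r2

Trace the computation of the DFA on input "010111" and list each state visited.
read '0': r0 → r0
  read '1': r0 → r1
  read '0': r1 → r0
  read '1': r0 → r1
  read '1': r1 → r2
  read '1': r2 → r2
r0 -> r0 -> r1 -> r0 -> r1 -> r2 -> r2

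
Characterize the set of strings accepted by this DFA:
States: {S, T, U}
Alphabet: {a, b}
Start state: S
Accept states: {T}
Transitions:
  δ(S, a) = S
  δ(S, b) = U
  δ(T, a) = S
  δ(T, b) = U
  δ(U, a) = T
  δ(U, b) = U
Testing a few strings:
  'abba' → accept
  'abb' → reject
  'bb' → reject
  'aa' → reject
State roles: S=no suffix match; T=suffix is ba; U=one trailing b
All strings over {a,b} ending with ba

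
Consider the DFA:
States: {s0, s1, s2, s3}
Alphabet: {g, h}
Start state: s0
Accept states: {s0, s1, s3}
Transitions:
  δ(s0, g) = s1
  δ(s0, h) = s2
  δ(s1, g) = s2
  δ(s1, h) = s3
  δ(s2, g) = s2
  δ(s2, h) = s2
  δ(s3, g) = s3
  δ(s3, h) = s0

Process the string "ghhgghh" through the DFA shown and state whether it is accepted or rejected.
Processing string "ghhgghh":
  s0 --g--> s1
  s1 --h--> s3
  s3 --h--> s0
  s0 --g--> s1
  s1 --g--> s2
  s2 --h--> s2
  s2 --h--> s2
Final state: s2
Accept states: {s0, s1, s3}
No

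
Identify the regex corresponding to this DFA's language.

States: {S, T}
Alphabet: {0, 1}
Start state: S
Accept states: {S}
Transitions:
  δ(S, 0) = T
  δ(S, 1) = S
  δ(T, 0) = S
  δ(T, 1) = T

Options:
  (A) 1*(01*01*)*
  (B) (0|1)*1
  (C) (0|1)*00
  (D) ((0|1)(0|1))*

Check each option against the DFA on short strings; one disagreement eliminates an option:
  (A) 1*(01*01*)*: agrees with the DFA on every string of length ≤ 6
  (B) (0|1)*1: on ε the DFA stays in S and accepts (S ∈ Accept), but the regex does not match it → eliminate
  (C) (0|1)*00: on ε the DFA stays in S and accepts (S ∈ Accept), but the regex does not match it → eliminate
  (D) ((0|1)(0|1))*: on '1' the DFA goes S → S and accepts (S ∈ Accept), but the regex does not match it → eliminate
Only (A) is consistent with the DFA.
(A) 1*(01*01*)*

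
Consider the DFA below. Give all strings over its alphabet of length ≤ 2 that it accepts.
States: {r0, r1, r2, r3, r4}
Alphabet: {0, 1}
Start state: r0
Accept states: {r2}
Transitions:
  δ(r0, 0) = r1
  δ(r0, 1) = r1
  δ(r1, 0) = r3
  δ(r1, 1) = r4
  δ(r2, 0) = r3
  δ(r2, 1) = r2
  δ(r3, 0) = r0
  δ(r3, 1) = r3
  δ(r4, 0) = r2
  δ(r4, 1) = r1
None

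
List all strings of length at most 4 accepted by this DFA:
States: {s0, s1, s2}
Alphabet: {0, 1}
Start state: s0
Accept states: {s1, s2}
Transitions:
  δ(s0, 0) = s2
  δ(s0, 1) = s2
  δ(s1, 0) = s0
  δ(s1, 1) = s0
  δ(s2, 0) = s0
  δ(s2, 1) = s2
0, 1, 01, 11, 000, 001, 011, 100, 101, 111, 0001, 0011, 0100, 0101, 0111, 1001, 1011, 1100, 1101, 1111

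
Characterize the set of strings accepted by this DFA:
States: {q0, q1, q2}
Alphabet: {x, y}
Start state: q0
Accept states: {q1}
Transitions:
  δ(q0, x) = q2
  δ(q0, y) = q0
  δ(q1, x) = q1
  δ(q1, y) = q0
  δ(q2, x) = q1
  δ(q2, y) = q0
Testing a few strings:
  'xyy' → reject
  'y' → reject
  'yx' → reject
  'xyyx' → reject
State roles: q0=last symbol not x; q1=two trailing x's; q2=one trailing x
All strings over {x,y} ending with xx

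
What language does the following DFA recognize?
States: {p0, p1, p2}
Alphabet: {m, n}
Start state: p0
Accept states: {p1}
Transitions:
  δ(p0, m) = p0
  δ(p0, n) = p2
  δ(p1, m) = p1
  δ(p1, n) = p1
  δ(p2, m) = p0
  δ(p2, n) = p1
Testing a few strings:
  'nnnn' → accept
  'nnmm' → accept
  'nm' → reject
  'nn' → accept
State roles: p0=no progress toward nn; p1=substring nn seen; p2=one trailing n
All strings over {m,n} containing the substring nn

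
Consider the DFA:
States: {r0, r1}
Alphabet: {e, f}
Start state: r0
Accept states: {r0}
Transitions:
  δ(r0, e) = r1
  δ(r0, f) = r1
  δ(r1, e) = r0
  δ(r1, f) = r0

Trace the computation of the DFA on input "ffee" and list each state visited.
read 'f': r0 → r1
  read 'f': r1 → r0
  read 'e': r0 → r1
  read 'e': r1 → r0
r0 -> r1 -> r0 -> r1 -> r0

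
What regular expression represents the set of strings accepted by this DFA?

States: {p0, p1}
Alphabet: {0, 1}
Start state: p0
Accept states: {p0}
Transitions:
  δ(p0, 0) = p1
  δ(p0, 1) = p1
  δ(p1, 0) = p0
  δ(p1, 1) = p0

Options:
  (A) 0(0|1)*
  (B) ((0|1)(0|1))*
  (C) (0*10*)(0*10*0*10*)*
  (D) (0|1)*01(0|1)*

Check each option against the DFA on short strings; one disagreement eliminates an option:
  (A) 0(0|1)*: on ε the DFA stays in p0 and accepts (p0 ∈ Accept), but the regex does not match it → eliminate
  (B) ((0|1)(0|1))*: agrees with the DFA on every string of length ≤ 6
  (C) (0*10*)(0*10*0*10*)*: on ε the DFA stays in p0 and accepts (p0 ∈ Accept), but the regex does not match it → eliminate
  (D) (0|1)*01(0|1)*: on ε the DFA stays in p0 and accepts (p0 ∈ Accept), but the regex does not match it → eliminate
Only (B) is consistent with the DFA.
(B) ((0|1)(0|1))*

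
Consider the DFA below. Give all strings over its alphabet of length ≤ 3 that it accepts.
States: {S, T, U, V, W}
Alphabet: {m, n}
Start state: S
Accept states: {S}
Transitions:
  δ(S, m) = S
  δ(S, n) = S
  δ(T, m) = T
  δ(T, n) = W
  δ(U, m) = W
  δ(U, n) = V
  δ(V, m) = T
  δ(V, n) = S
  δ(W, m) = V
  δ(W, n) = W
ε, m, n, mm, mn, nm, nn, mmm, mmn, mnm, mnn, nmm, nmn, nnm, nnn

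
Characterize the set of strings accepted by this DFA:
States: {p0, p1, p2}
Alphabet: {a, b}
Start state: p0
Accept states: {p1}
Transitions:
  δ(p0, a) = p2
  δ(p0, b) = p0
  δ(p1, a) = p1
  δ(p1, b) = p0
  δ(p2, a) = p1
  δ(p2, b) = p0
Testing a few strings:
  'aba' → reject
  'abab' → reject
  'babb' → reject
  'bb' → reject
State roles: p0=last symbol not a; p1=two trailing a's; p2=one trailing a
All strings over {a,b} ending with aa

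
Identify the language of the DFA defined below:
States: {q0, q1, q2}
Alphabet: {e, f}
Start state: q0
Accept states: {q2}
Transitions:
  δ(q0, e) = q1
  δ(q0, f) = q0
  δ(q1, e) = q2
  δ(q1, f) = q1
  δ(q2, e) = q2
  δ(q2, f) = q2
Testing a few strings:
  'effe' → accept
  'efe' → accept
  'fee' → accept
  'eef' → accept
State roles: q0=zero e's seen; q1=one e seen; q2=≥ two e's seen
All strings over {e,f} containing at least two e's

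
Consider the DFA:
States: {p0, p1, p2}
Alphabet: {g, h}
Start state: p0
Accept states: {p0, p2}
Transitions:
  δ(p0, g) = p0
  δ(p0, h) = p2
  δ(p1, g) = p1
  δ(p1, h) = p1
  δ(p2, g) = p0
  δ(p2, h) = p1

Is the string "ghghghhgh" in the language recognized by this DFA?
Processing string "ghghghhgh":
  p0 --g--> p0
  p0 --h--> p2
  p2 --g--> p0
  p0 --h--> p2
  p2 --g--> p0
  p0 --h--> p2
  p2 --h--> p1
  p1 --g--> p1
  p1 --h--> p1
Final state: p1
Accept states: {p0, p2}
No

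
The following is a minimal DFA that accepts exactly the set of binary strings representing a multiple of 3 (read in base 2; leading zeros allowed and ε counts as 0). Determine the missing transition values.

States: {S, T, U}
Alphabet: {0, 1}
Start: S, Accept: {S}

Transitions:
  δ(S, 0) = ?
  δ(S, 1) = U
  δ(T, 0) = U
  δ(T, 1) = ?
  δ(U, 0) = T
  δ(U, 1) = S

From the language and accept set, identify what each state tracks — S: value ≡ 0 (mod 3); T: value ≡ 2 (mod 3); U: value ≡ 1 (mod 3).
Each missing δ(q, a) is the state matching the new tracked value after reading a.
δ(S, 0) = S; δ(T, 1) = T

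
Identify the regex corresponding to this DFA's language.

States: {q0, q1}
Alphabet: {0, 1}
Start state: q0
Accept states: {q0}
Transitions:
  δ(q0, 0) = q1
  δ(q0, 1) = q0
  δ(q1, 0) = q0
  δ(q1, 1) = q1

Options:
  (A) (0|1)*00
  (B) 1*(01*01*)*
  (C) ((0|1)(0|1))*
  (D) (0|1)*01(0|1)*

Check each option against the DFA on short strings; one disagreement eliminates an option:
  (A) (0|1)*00: on ε the DFA stays in q0 and accepts (q0 ∈ Accept), but the regex does not match it → eliminate
  (B) 1*(01*01*)*: agrees with the DFA on every string of length ≤ 6
  (C) ((0|1)(0|1))*: on '1' the DFA goes q0 → q0 and accepts (q0 ∈ Accept), but the regex does not match it → eliminate
  (D) (0|1)*01(0|1)*: on ε the DFA stays in q0 and accepts (q0 ∈ Accept), but the regex does not match it → eliminate
Only (B) is consistent with the DFA.
(B) 1*(01*01*)*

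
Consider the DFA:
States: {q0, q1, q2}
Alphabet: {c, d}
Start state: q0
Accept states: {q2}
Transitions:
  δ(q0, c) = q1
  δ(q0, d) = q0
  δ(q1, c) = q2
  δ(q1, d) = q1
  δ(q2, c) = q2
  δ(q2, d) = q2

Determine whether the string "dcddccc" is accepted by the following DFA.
Processing string "dcddccc":
  q0 --d--> q0
  q0 --c--> q1
  q1 --d--> q1
  q1 --d--> q1
  q1 --c--> q2
  q2 --c--> q2
  q2 --c--> q2
Final state: q2
Accept states: {q2}
Yes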